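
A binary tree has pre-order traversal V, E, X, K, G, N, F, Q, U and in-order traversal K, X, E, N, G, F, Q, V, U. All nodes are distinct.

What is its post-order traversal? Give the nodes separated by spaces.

The first element of pre-order is the root; it splits in-order into left and right subtrees.
Root V: left subtree has 7 nodes {K, X, E, N, G, F, Q}, right has 1 {U}.
  Root E: left subtree has 2 nodes {K, X}, right has 4 {N, G, F, Q}.
    Root X: left subtree has 1 node {K}, right has 0 { }.
    Root G: left subtree has 1 node {N}, right has 2 {F, Q}.
      Root F: left subtree has 0 nodes { }, right has 1 {Q}.

K X N Q F G E U V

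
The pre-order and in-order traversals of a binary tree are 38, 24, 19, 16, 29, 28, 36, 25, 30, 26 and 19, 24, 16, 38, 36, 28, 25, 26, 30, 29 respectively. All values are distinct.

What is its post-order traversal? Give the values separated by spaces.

The first element of pre-order is the root; it splits in-order into left and right subtrees.
Root 38: left subtree has 3 nodes {19, 24, 16}, right has 6 {36, 28, 25, 26, 30, 29}.
  Root 24: left subtree has 1 node {19}, right has 1 {16}.
  Root 29: left subtree has 5 nodes {36, 28, 25, 26, 30}, right has 0 { }.
    Root 28: left subtree has 1 node {36}, right has 3 {25, 26, 30}.
      Root 25: left subtree has 0 nodes { }, right has 2 {26, 30}.
        Root 30: left subtree has 1 node {26}, right has 0 { }.

19 16 24 36 26 30 25 28 29 38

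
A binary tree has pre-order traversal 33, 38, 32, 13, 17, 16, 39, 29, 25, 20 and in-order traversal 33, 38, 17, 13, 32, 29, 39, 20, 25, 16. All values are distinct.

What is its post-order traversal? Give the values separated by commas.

The first element of pre-order is the root; it splits in-order into left and right subtrees.
Root 33: left subtree has 0 nodes { }, right has 9 {38, 17, 13, 32, 29, 39, 20, 25, 16}.
  Root 38: left subtree has 0 nodes { }, right has 8 {17, 13, 32, 29, 39, 20, 25, 16}.
    Root 32: left subtree has 2 nodes {17, 13}, right has 5 {29, 39, 20, 25, 16}.
      Root 13: left subtree has 1 node {17}, right has 0 { }.
      Root 16: left subtree has 4 nodes {29, 39, 20, 25}, right has 0 { }.
        Root 39: left subtree has 1 node {29}, right has 2 {20, 25}.
          Root 25: left subtree has 1 node {20}, right has 0 { }.

17, 13, 29, 20, 25, 39, 16, 32, 38, 33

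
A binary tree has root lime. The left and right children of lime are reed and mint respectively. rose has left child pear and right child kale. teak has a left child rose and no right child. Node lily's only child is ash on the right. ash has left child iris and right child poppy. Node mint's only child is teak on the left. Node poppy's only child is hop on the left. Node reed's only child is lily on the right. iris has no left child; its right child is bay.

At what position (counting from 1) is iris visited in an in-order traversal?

In-order visits the left subtree, then the node, then the right subtree.
At lime: go left to reed.
  At reed: no left child.
  Visit reed.
  At reed: go right to lily.
    At lily: no left child.
    Visit lily.
    At lily: go right to ash.
      At ash: go left to iris.
        At iris: no left child.
        Visit iris.
        At iris: go right to bay.
          bay is a leaf — visit bay.
      Visit ash.
      At ash: go right to poppy.
        At poppy: go left to hop.
          hop is a leaf — visit hop.
        Visit poppy.
        At poppy: no right child.
Visit lime.
At lime: go right to mint.
  At mint: go left to teak.
    At teak: go left to rose.
      At rose: go left to pear.
        pear is a leaf — visit pear.
      Visit rose.
      At rose: go right to kale.
        kale is a leaf — visit kale.
    Visit teak.
    At teak: no right child.
  Visit mint.
  At mint: no right child.
Full in-order sequence: reed, lily, iris, bay, ash, hop, poppy, lime, pear, rose, kale, teak, mint.

3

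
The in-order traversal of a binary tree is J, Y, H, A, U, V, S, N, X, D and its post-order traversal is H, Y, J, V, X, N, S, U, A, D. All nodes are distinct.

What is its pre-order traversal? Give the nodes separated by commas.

D, A, J, Y, H, U, S, V, N, X

The last element of post-order is the root; it splits in-order into left and right subtrees.
Root D: left subtree has 9 nodes {J, Y, H, A, U, V, S, N, X}, right has 0 { }.
  Root A: left subtree has 3 nodes {J, Y, H}, right has 5 {U, V, S, N, X}.
    Root J: left subtree has 0 nodes { }, right has 2 {Y, H}.
      Root Y: left subtree has 0 nodes { }, right has 1 {H}.
    Root U: left subtree has 0 nodes { }, right has 4 {V, S, N, X}.
      Root S: left subtree has 1 node {V}, right has 2 {N, X}.
        Root N: left subtree has 0 nodes { }, right has 1 {X}.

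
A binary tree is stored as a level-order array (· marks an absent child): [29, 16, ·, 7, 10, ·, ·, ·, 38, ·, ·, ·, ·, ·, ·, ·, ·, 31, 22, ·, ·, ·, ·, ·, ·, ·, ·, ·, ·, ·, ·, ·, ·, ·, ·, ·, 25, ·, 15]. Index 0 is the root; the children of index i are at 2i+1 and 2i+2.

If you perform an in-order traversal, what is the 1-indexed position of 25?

In-order visits the left subtree, then the node, then the right subtree.
At 29: go left to 16.
  At 16: go left to 7.
    At 7: no left child.
    Visit 7.
    At 7: go right to 38.
      At 38: go left to 31.
        At 31: no left child.
        Visit 31.
        At 31: go right to 25.
          25 is a leaf — visit 25.
      Visit 38.
      At 38: go right to 22.
        At 22: no left child.
        Visit 22.
        At 22: go right to 15.
          15 is a leaf — visit 15.
  Visit 16.
  At 16: go right to 10.
    10 is a leaf — visit 10.
Visit 29.
At 29: no right child.
Full in-order sequence: 7, 31, 25, 38, 22, 15, 16, 10, 29.

3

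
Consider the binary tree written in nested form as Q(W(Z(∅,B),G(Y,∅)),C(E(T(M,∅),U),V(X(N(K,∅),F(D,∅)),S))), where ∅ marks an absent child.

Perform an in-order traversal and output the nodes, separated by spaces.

In-order visits the left subtree, then the node, then the right subtree.
At Q: go left to W.
  At W: go left to Z.
    At Z: no left child.
    Visit Z.
    At Z: go right to B.
      B is a leaf — visit B.
  Visit W.
  At W: go right to G.
    At G: go left to Y.
      Y is a leaf — visit Y.
    Visit G.
    At G: no right child.
Visit Q.
At Q: go right to C.
  At C: go left to E.
    At E: go left to T.
      At T: go left to M.
        M is a leaf — visit M.
      Visit T.
      At T: no right child.
    Visit E.
    At E: go right to U.
      U is a leaf — visit U.
  Visit C.
  At C: go right to V.
    At V: go left to X.
      At X: go left to N.
        At N: go left to K.
          K is a leaf — visit K.
        Visit N.
        At N: no right child.
      Visit X.
      At X: go right to F.
        At F: go left to D.
          D is a leaf — visit D.
        Visit F.
        At F: no right child.
    Visit V.
    At V: go right to S.
      S is a leaf — visit S.

Z B W Y G Q M T E U C K N X D F V S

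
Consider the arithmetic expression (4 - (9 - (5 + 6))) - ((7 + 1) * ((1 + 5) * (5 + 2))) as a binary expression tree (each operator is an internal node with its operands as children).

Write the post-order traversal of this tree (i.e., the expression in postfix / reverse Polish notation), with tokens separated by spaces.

4 9 5 6 + - - 7 1 + 1 5 + 5 2 + * * -

Post-order on an expression tree gives postfix notation: for each operator, emit left operand, right operand, then the operator.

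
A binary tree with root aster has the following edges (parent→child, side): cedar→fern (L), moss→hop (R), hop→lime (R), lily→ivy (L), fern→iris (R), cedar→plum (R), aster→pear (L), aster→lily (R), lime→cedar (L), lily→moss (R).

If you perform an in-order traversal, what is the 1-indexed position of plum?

10

In-order visits the left subtree, then the node, then the right subtree.
At aster: go left to pear.
  pear is a leaf — visit pear.
Visit aster.
At aster: go right to lily.
  At lily: go left to ivy.
    ivy is a leaf — visit ivy.
  Visit lily.
  At lily: go right to moss.
    At moss: no left child.
    Visit moss.
    At moss: go right to hop.
      At hop: no left child.
      Visit hop.
      At hop: go right to lime.
        At lime: go left to cedar.
          At cedar: go left to fern.
            At fern: no left child.
            Visit fern.
            At fern: go right to iris.
              iris is a leaf — visit iris.
          Visit cedar.
          At cedar: go right to plum.
            plum is a leaf — visit plum.
        Visit lime.
        At lime: no right child.
Full in-order sequence: pear, aster, ivy, lily, moss, hop, fern, iris, cedar, plum, lime.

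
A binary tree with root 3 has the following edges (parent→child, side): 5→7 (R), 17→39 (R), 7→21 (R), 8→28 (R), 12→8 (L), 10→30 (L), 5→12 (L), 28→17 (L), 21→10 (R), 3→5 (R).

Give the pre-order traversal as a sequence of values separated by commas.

3, 5, 12, 8, 28, 17, 39, 7, 21, 10, 30

Pre-order visits the node, then its left subtree, then its right subtree.
Visit 3.
At 3: no left child.
At 3: go right to 5.
  Visit 5.
  At 5: go left to 12.
    Visit 12.
    At 12: go left to 8.
      Visit 8.
      At 8: no left child.
      At 8: go right to 28.
        Visit 28.
        At 28: go left to 17.
          Visit 17.
          At 17: no left child.
          At 17: go right to 39.
            39 is a leaf — visit 39.
        At 28: no right child.
    At 12: no right child.
  At 5: go right to 7.
    Visit 7.
    At 7: no left child.
    At 7: go right to 21.
      Visit 21.
      At 21: no left child.
      At 21: go right to 10.
        Visit 10.
        At 10: go left to 30.
          30 is a leaf — visit 30.
        At 10: no right child.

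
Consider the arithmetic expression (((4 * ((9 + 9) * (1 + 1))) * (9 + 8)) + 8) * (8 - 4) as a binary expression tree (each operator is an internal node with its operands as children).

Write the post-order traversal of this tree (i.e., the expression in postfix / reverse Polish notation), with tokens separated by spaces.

Post-order on an expression tree gives postfix notation: for each operator, emit left operand, right operand, then the operator.

4 9 9 + 1 1 + * * 9 8 + * 8 + 8 4 - *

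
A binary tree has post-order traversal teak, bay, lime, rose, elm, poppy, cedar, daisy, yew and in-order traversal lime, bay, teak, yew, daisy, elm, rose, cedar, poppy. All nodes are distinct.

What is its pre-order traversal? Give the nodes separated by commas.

The last element of post-order is the root; it splits in-order into left and right subtrees.
Root yew: left subtree has 3 nodes {lime, bay, teak}, right has 5 {daisy, elm, rose, cedar, poppy}.
  Root lime: left subtree has 0 nodes { }, right has 2 {bay, teak}.
    Root bay: left subtree has 0 nodes { }, right has 1 {teak}.
  Root daisy: left subtree has 0 nodes { }, right has 4 {elm, rose, cedar, poppy}.
    Root cedar: left subtree has 2 nodes {elm, rose}, right has 1 {poppy}.
      Root elm: left subtree has 0 nodes { }, right has 1 {rose}.

yew, lime, bay, teak, daisy, cedar, elm, rose, poppy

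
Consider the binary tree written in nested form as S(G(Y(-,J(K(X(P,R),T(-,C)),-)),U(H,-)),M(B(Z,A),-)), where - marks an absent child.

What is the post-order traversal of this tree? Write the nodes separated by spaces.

P R X C T K J Y H U G Z A B M S

Post-order visits the left subtree, then the right subtree, then the node.
At S: go left to G.
  At G: go left to Y.
    At Y: no left child.
    At Y: go right to J.
      At J: go left to K.
        At K: go left to X.
          At X: go left to P.
            P is a leaf — visit P.
          At X: go right to R.
            R is a leaf — visit R.
          Visit X.
        At K: go right to T.
          At T: no left child.
          At T: go right to C.
            C is a leaf — visit C.
          Visit T.
        Visit K.
      At J: no right child.
      Visit J.
    Visit Y.
  At G: go right to U.
    At U: go left to H.
      H is a leaf — visit H.
    At U: no right child.
    Visit U.
  Visit G.
At S: go right to M.
  At M: go left to B.
    At B: go left to Z.
      Z is a leaf — visit Z.
    At B: go right to A.
      A is a leaf — visit A.
    Visit B.
  At M: no right child.
  Visit M.
Visit S.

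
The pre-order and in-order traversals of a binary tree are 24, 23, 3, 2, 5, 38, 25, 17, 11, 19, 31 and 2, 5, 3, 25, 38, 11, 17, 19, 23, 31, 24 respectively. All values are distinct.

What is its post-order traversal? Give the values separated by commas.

The first element of pre-order is the root; it splits in-order into left and right subtrees.
Root 24: left subtree has 10 nodes {2, 5, 3, 25, 38, 11, 17, 19, 23, 31}, right has 0 { }.
  Root 23: left subtree has 8 nodes {2, 5, 3, 25, 38, 11, 17, 19}, right has 1 {31}.
    Root 3: left subtree has 2 nodes {2, 5}, right has 5 {25, 38, 11, 17, 19}.
      Root 2: left subtree has 0 nodes { }, right has 1 {5}.
      Root 38: left subtree has 1 node {25}, right has 3 {11, 17, 19}.
        Root 17: left subtree has 1 node {11}, right has 1 {19}.

5, 2, 25, 11, 19, 17, 38, 3, 31, 23, 24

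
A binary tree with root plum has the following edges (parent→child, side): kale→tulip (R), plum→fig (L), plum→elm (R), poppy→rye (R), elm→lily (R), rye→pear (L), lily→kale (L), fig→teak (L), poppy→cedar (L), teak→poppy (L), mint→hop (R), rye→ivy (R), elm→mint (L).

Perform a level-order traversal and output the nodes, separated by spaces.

plum fig elm teak mint lily poppy hop kale cedar rye tulip pear ivy

Level-order visits nodes level by level from the root, left to right within each level.
Level 0: plum
Level 1: fig, elm
Level 2: teak, mint, lily
Level 3: poppy, hop, kale
Level 4: cedar, rye, tulip
Level 5: pear, ivy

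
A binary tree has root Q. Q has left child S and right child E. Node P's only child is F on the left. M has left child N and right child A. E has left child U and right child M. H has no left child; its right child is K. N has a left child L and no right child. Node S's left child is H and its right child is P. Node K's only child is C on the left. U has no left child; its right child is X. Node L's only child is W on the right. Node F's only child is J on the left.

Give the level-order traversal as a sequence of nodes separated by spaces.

Q S E H P U M K F X N A C J L W

Level-order visits nodes level by level from the root, left to right within each level.
Level 0: Q
Level 1: S, E
Level 2: H, P, U, M
Level 3: K, F, X, N, A
Level 4: C, J, L
Level 5: W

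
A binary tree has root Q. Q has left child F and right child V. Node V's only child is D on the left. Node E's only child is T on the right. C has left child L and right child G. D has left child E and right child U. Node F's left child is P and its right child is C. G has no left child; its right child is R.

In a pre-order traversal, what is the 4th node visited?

C

Pre-order visits the node, then its left subtree, then its right subtree.
Visit Q.
At Q: go left to F.
  Visit F.
  At F: go left to P.
    P is a leaf — visit P.
  At F: go right to C.
    Visit C.
    At C: go left to L.
      L is a leaf — visit L.
    At C: go right to G.
      Visit G.
      At G: no left child.
      At G: go right to R.
        R is a leaf — visit R.
At Q: go right to V.
  Visit V.
  At V: go left to D.
    Visit D.
    At D: go left to E.
      Visit E.
      At E: no left child.
      At E: go right to T.
        T is a leaf — visit T.
    At D: go right to U.
      U is a leaf — visit U.
  At V: no right child.
Full pre-order sequence: Q, F, P, C, L, G, R, V, D, E, T, U.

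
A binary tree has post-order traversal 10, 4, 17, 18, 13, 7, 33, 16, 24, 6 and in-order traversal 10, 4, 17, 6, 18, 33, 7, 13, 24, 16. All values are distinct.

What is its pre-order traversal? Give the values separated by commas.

6, 17, 4, 10, 24, 33, 18, 7, 13, 16

The last element of post-order is the root; it splits in-order into left and right subtrees.
Root 6: left subtree has 3 nodes {10, 4, 17}, right has 6 {18, 33, 7, 13, 24, 16}.
  Root 17: left subtree has 2 nodes {10, 4}, right has 0 { }.
    Root 4: left subtree has 1 node {10}, right has 0 { }.
  Root 24: left subtree has 4 nodes {18, 33, 7, 13}, right has 1 {16}.
    Root 33: left subtree has 1 node {18}, right has 2 {7, 13}.
      Root 7: left subtree has 0 nodes { }, right has 1 {13}.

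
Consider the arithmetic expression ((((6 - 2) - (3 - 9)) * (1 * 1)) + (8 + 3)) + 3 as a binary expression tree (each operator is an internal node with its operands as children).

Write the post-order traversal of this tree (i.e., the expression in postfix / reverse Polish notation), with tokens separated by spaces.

6 2 - 3 9 - - 1 1 * * 8 3 + + 3 +

Post-order on an expression tree gives postfix notation: for each operator, emit left operand, right operand, then the operator.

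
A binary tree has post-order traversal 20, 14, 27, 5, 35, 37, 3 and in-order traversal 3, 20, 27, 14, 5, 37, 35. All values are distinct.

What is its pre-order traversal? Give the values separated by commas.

The last element of post-order is the root; it splits in-order into left and right subtrees.
Root 3: left subtree has 0 nodes { }, right has 6 {20, 27, 14, 5, 37, 35}.
  Root 37: left subtree has 4 nodes {20, 27, 14, 5}, right has 1 {35}.
    Root 5: left subtree has 3 nodes {20, 27, 14}, right has 0 { }.
      Root 27: left subtree has 1 node {20}, right has 1 {14}.

3, 37, 5, 27, 20, 14, 35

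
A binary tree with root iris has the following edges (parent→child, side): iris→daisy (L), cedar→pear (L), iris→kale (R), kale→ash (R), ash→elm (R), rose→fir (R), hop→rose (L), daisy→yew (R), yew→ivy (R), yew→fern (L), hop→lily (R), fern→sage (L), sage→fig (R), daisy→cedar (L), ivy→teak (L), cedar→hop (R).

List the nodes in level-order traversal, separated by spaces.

Level-order visits nodes level by level from the root, left to right within each level.
Level 0: iris
Level 1: daisy, kale
Level 2: cedar, yew, ash
Level 3: pear, hop, fern, ivy, elm
Level 4: rose, lily, sage, teak
Level 5: fir, fig

iris daisy kale cedar yew ash pear hop fern ivy elm rose lily sage teak fir fig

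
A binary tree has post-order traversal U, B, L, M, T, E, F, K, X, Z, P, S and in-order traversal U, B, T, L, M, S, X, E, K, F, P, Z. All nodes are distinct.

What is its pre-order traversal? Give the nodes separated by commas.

The last element of post-order is the root; it splits in-order into left and right subtrees.
Root S: left subtree has 5 nodes {U, B, T, L, M}, right has 6 {X, E, K, F, P, Z}.
  Root T: left subtree has 2 nodes {U, B}, right has 2 {L, M}.
    Root B: left subtree has 1 node {U}, right has 0 { }.
    Root M: left subtree has 1 node {L}, right has 0 { }.
  Root P: left subtree has 4 nodes {X, E, K, F}, right has 1 {Z}.
    Root X: left subtree has 0 nodes { }, right has 3 {E, K, F}.
      Root K: left subtree has 1 node {E}, right has 1 {F}.

S, T, B, U, M, L, P, X, K, E, F, Z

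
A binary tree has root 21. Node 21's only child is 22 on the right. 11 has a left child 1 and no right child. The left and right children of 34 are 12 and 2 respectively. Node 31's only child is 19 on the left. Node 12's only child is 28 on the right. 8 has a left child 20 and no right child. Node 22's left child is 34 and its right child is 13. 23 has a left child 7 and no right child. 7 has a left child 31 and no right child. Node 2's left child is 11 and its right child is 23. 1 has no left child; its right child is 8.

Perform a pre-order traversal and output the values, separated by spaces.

21 22 34 12 28 2 11 1 8 20 23 7 31 19 13

Pre-order visits the node, then its left subtree, then its right subtree.
Visit 21.
At 21: no left child.
At 21: go right to 22.
  Visit 22.
  At 22: go left to 34.
    Visit 34.
    At 34: go left to 12.
      Visit 12.
      At 12: no left child.
      At 12: go right to 28.
        28 is a leaf — visit 28.
    At 34: go right to 2.
      Visit 2.
      At 2: go left to 11.
        Visit 11.
        At 11: go left to 1.
          Visit 1.
          At 1: no left child.
          At 1: go right to 8.
            Visit 8.
            At 8: go left to 20.
              20 is a leaf — visit 20.
            At 8: no right child.
        At 11: no right child.
      At 2: go right to 23.
        Visit 23.
        At 23: go left to 7.
          Visit 7.
          At 7: go left to 31.
            Visit 31.
            At 31: go left to 19.
              19 is a leaf — visit 19.
            At 31: no right child.
          At 7: no right child.
        At 23: no right child.
  At 22: go right to 13.
    13 is a leaf — visit 13.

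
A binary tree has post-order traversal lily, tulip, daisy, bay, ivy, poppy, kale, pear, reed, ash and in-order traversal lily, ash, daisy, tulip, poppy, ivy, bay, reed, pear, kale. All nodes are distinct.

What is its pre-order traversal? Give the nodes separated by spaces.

ash lily reed poppy daisy tulip ivy bay pear kale

The last element of post-order is the root; it splits in-order into left and right subtrees.
Root ash: left subtree has 1 node {lily}, right has 8 {daisy, tulip, poppy, ivy, bay, reed, pear, kale}.
  Root reed: left subtree has 5 nodes {daisy, tulip, poppy, ivy, bay}, right has 2 {pear, kale}.
    Root poppy: left subtree has 2 nodes {daisy, tulip}, right has 2 {ivy, bay}.
      Root daisy: left subtree has 0 nodes { }, right has 1 {tulip}.
      Root ivy: left subtree has 0 nodes { }, right has 1 {bay}.
    Root pear: left subtree has 0 nodes { }, right has 1 {kale}.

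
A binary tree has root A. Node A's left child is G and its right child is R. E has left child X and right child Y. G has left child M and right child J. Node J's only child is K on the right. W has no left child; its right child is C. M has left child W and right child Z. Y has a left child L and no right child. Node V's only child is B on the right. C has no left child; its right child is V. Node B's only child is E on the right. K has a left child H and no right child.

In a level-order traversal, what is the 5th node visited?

Level-order visits nodes level by level from the root, left to right within each level.
Level 0: A
Level 1: G, R
Level 2: M, J
Level 3: W, Z, K
Level 4: C, H
Level 5: V
Level 6: B
Level 7: E
Level 8: X, Y
Level 9: L
Full level-order sequence: A, G, R, M, J, W, Z, K, C, H, V, B, E, X, Y, L.

J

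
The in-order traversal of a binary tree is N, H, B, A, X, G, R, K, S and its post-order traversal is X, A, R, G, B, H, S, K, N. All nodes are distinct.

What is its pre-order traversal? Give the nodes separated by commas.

N, K, H, B, G, A, X, R, S

The last element of post-order is the root; it splits in-order into left and right subtrees.
Root N: left subtree has 0 nodes { }, right has 8 {H, B, A, X, G, R, K, S}.
  Root K: left subtree has 6 nodes {H, B, A, X, G, R}, right has 1 {S}.
    Root H: left subtree has 0 nodes { }, right has 5 {B, A, X, G, R}.
      Root B: left subtree has 0 nodes { }, right has 4 {A, X, G, R}.
        Root G: left subtree has 2 nodes {A, X}, right has 1 {R}.
          Root A: left subtree has 0 nodes { }, right has 1 {X}.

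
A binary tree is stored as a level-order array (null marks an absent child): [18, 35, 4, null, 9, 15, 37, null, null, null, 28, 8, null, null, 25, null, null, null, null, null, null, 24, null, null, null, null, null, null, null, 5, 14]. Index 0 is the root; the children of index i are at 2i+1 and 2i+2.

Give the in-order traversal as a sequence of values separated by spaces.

35 9 24 28 18 8 15 4 37 5 25 14

In-order visits the left subtree, then the node, then the right subtree.
At 18: go left to 35.
  At 35: no left child.
  Visit 35.
  At 35: go right to 9.
    At 9: no left child.
    Visit 9.
    At 9: go right to 28.
      At 28: go left to 24.
        24 is a leaf — visit 24.
      Visit 28.
      At 28: no right child.
Visit 18.
At 18: go right to 4.
  At 4: go left to 15.
    At 15: go left to 8.
      8 is a leaf — visit 8.
    Visit 15.
    At 15: no right child.
  Visit 4.
  At 4: go right to 37.
    At 37: no left child.
    Visit 37.
    At 37: go right to 25.
      At 25: go left to 5.
        5 is a leaf — visit 5.
      Visit 25.
      At 25: go right to 14.
        14 is a leaf — visit 14.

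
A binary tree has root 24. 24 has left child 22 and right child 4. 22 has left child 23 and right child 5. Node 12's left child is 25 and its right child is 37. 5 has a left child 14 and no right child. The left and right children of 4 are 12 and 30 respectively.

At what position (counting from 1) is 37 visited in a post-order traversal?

Post-order visits the left subtree, then the right subtree, then the node.
At 24: go left to 22.
  At 22: go left to 23.
    23 is a leaf — visit 23.
  At 22: go right to 5.
    At 5: go left to 14.
      14 is a leaf — visit 14.
    At 5: no right child.
    Visit 5.
  Visit 22.
At 24: go right to 4.
  At 4: go left to 12.
    At 12: go left to 25.
      25 is a leaf — visit 25.
    At 12: go right to 37.
      37 is a leaf — visit 37.
    Visit 12.
  At 4: go right to 30.
    30 is a leaf — visit 30.
  Visit 4.
Visit 24.
Full post-order sequence: 23, 14, 5, 22, 25, 37, 12, 30, 4, 24.

6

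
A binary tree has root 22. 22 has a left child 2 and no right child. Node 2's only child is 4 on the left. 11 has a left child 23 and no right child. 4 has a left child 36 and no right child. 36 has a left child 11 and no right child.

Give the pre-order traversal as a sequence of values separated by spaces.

Pre-order visits the node, then its left subtree, then its right subtree.
Visit 22.
At 22: go left to 2.
  Visit 2.
  At 2: go left to 4.
    Visit 4.
    At 4: go left to 36.
      Visit 36.
      At 36: go left to 11.
        Visit 11.
        At 11: go left to 23.
          23 is a leaf — visit 23.
        At 11: no right child.
      At 36: no right child.
    At 4: no right child.
  At 2: no right child.
At 22: no right child.

22 2 4 36 11 23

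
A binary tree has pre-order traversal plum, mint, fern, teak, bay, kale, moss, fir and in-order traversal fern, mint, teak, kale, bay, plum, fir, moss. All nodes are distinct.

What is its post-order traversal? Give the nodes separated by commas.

fern, kale, bay, teak, mint, fir, moss, plum

The first element of pre-order is the root; it splits in-order into left and right subtrees.
Root plum: left subtree has 5 nodes {fern, mint, teak, kale, bay}, right has 2 {fir, moss}.
  Root mint: left subtree has 1 node {fern}, right has 3 {teak, kale, bay}.
    Root teak: left subtree has 0 nodes { }, right has 2 {kale, bay}.
      Root bay: left subtree has 1 node {kale}, right has 0 { }.
  Root moss: left subtree has 1 node {fir}, right has 0 { }.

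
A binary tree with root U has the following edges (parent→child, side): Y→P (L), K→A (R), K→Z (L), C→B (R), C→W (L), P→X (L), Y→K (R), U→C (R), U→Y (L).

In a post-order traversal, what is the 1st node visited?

Post-order visits the left subtree, then the right subtree, then the node.
At U: go left to Y.
  At Y: go left to P.
    At P: go left to X.
      X is a leaf — visit X.
    At P: no right child.
    Visit P.
  At Y: go right to K.
    At K: go left to Z.
      Z is a leaf — visit Z.
    At K: go right to A.
      A is a leaf — visit A.
    Visit K.
  Visit Y.
At U: go right to C.
  At C: go left to W.
    W is a leaf — visit W.
  At C: go right to B.
    B is a leaf — visit B.
  Visit C.
Visit U.
Full post-order sequence: X, P, Z, A, K, Y, W, B, C, U.

X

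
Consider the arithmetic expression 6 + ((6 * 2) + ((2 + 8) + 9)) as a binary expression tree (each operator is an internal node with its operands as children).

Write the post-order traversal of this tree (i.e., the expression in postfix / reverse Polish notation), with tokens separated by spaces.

Post-order on an expression tree gives postfix notation: for each operator, emit left operand, right operand, then the operator.

6 6 2 * 2 8 + 9 + + +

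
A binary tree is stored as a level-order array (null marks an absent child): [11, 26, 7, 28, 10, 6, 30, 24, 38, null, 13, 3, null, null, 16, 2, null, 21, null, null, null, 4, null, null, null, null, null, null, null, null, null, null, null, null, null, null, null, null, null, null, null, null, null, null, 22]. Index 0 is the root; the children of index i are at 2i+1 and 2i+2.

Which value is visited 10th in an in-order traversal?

In-order visits the left subtree, then the node, then the right subtree.
At 11: go left to 26.
  At 26: go left to 28.
    At 28: go left to 24.
      At 24: go left to 2.
        2 is a leaf — visit 2.
      Visit 24.
      At 24: no right child.
    Visit 28.
    At 28: go right to 38.
      At 38: go left to 21.
        21 is a leaf — visit 21.
      Visit 38.
      At 38: no right child.
  Visit 26.
  At 26: go right to 10.
    At 10: no left child.
    Visit 10.
    At 10: go right to 13.
      At 13: go left to 4.
        At 4: no left child.
        Visit 4.
        At 4: go right to 22.
          22 is a leaf — visit 22.
      Visit 13.
      At 13: no right child.
Visit 11.
At 11: go right to 7.
  At 7: go left to 6.
    At 6: go left to 3.
      3 is a leaf — visit 3.
    Visit 6.
    At 6: no right child.
  Visit 7.
  At 7: go right to 30.
    At 30: no left child.
    Visit 30.
    At 30: go right to 16.
      16 is a leaf — visit 16.
Full in-order sequence: 2, 24, 28, 21, 38, 26, 10, 4, 22, 13, 11, 3, 6, 7, 30, 16.

13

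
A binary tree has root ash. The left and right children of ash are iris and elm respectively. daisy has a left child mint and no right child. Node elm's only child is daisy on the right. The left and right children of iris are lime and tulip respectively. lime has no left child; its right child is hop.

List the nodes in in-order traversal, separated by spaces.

lime hop iris tulip ash elm mint daisy

In-order visits the left subtree, then the node, then the right subtree.
At ash: go left to iris.
  At iris: go left to lime.
    At lime: no left child.
    Visit lime.
    At lime: go right to hop.
      hop is a leaf — visit hop.
  Visit iris.
  At iris: go right to tulip.
    tulip is a leaf — visit tulip.
Visit ash.
At ash: go right to elm.
  At elm: no left child.
  Visit elm.
  At elm: go right to daisy.
    At daisy: go left to mint.
      mint is a leaf — visit mint.
    Visit daisy.
    At daisy: no right child.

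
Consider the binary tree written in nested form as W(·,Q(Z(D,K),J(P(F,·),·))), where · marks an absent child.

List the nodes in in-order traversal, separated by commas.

In-order visits the left subtree, then the node, then the right subtree.
At W: no left child.
Visit W.
At W: go right to Q.
  At Q: go left to Z.
    At Z: go left to D.
      D is a leaf — visit D.
    Visit Z.
    At Z: go right to K.
      K is a leaf — visit K.
  Visit Q.
  At Q: go right to J.
    At J: go left to P.
      At P: go left to F.
        F is a leaf — visit F.
      Visit P.
      At P: no right child.
    Visit J.
    At J: no right child.

W, D, Z, K, Q, F, P, J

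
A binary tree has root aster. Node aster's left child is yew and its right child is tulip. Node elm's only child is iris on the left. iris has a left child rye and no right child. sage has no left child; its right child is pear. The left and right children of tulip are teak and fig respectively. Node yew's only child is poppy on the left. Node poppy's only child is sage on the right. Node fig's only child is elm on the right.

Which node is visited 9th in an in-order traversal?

rye

In-order visits the left subtree, then the node, then the right subtree.
At aster: go left to yew.
  At yew: go left to poppy.
    At poppy: no left child.
    Visit poppy.
    At poppy: go right to sage.
      At sage: no left child.
      Visit sage.
      At sage: go right to pear.
        pear is a leaf — visit pear.
  Visit yew.
  At yew: no right child.
Visit aster.
At aster: go right to tulip.
  At tulip: go left to teak.
    teak is a leaf — visit teak.
  Visit tulip.
  At tulip: go right to fig.
    At fig: no left child.
    Visit fig.
    At fig: go right to elm.
      At elm: go left to iris.
        At iris: go left to rye.
          rye is a leaf — visit rye.
        Visit iris.
        At iris: no right child.
      Visit elm.
      At elm: no right child.
Full in-order sequence: poppy, sage, pear, yew, aster, teak, tulip, fig, rye, iris, elm.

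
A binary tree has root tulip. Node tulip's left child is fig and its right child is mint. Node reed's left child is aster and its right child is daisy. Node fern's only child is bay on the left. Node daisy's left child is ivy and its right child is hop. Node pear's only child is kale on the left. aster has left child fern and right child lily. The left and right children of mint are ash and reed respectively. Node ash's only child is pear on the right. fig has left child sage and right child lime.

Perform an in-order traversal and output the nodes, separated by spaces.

sage fig lime tulip ash kale pear mint bay fern aster lily reed ivy daisy hop

In-order visits the left subtree, then the node, then the right subtree.
At tulip: go left to fig.
  At fig: go left to sage.
    sage is a leaf — visit sage.
  Visit fig.
  At fig: go right to lime.
    lime is a leaf — visit lime.
Visit tulip.
At tulip: go right to mint.
  At mint: go left to ash.
    At ash: no left child.
    Visit ash.
    At ash: go right to pear.
      At pear: go left to kale.
        kale is a leaf — visit kale.
      Visit pear.
      At pear: no right child.
  Visit mint.
  At mint: go right to reed.
    At reed: go left to aster.
      At aster: go left to fern.
        At fern: go left to bay.
          bay is a leaf — visit bay.
        Visit fern.
        At fern: no right child.
      Visit aster.
      At aster: go right to lily.
        lily is a leaf — visit lily.
    Visit reed.
    At reed: go right to daisy.
      At daisy: go left to ivy.
        ivy is a leaf — visit ivy.
      Visit daisy.
      At daisy: go right to hop.
        hop is a leaf — visit hop.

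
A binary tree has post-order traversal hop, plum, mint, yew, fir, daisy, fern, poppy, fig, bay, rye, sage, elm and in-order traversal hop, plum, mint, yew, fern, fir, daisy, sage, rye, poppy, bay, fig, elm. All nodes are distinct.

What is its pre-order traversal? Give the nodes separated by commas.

The last element of post-order is the root; it splits in-order into left and right subtrees.
Root elm: left subtree has 12 nodes {hop, plum, mint, yew, fern, fir, daisy, sage, rye, poppy, bay, fig}, right has 0 { }.
  Root sage: left subtree has 7 nodes {hop, plum, mint, yew, fern, fir, daisy}, right has 4 {rye, poppy, bay, fig}.
    Root fern: left subtree has 4 nodes {hop, plum, mint, yew}, right has 2 {fir, daisy}.
      Root yew: left subtree has 3 nodes {hop, plum, mint}, right has 0 { }.
        Root mint: left subtree has 2 nodes {hop, plum}, right has 0 { }.
          Root plum: left subtree has 1 node {hop}, right has 0 { }.
      Root daisy: left subtree has 1 node {fir}, right has 0 { }.
    Root rye: left subtree has 0 nodes { }, right has 3 {poppy, bay, fig}.
      Root bay: left subtree has 1 node {poppy}, right has 1 {fig}.

elm, sage, fern, yew, mint, plum, hop, daisy, fir, rye, bay, poppy, fig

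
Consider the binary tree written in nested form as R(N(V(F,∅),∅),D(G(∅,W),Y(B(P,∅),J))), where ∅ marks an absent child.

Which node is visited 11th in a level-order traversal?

P

Level-order visits nodes level by level from the root, left to right within each level.
Level 0: R
Level 1: N, D
Level 2: V, G, Y
Level 3: F, W, B, J
Level 4: P
Full level-order sequence: R, N, D, V, G, Y, F, W, B, J, P.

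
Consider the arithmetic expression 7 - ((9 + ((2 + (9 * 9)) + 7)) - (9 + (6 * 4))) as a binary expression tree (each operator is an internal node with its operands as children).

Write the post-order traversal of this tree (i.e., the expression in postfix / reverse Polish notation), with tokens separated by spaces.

Post-order on an expression tree gives postfix notation: for each operator, emit left operand, right operand, then the operator.

7 9 2 9 9 * + 7 + + 9 6 4 * + - -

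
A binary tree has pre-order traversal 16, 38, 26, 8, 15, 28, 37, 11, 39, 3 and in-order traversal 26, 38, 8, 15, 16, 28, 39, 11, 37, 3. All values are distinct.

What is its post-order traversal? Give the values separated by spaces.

26 15 8 38 39 11 3 37 28 16

The first element of pre-order is the root; it splits in-order into left and right subtrees.
Root 16: left subtree has 4 nodes {26, 38, 8, 15}, right has 5 {28, 39, 11, 37, 3}.
  Root 38: left subtree has 1 node {26}, right has 2 {8, 15}.
    Root 8: left subtree has 0 nodes { }, right has 1 {15}.
  Root 28: left subtree has 0 nodes { }, right has 4 {39, 11, 37, 3}.
    Root 37: left subtree has 2 nodes {39, 11}, right has 1 {3}.
      Root 11: left subtree has 1 node {39}, right has 0 { }.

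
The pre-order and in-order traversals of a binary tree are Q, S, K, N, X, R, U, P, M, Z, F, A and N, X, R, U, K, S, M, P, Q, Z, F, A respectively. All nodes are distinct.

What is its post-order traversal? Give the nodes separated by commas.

The first element of pre-order is the root; it splits in-order into left and right subtrees.
Root Q: left subtree has 8 nodes {N, X, R, U, K, S, M, P}, right has 3 {Z, F, A}.
  Root S: left subtree has 5 nodes {N, X, R, U, K}, right has 2 {M, P}.
    Root K: left subtree has 4 nodes {N, X, R, U}, right has 0 { }.
      Root N: left subtree has 0 nodes { }, right has 3 {X, R, U}.
        Root X: left subtree has 0 nodes { }, right has 2 {R, U}.
          Root R: left subtree has 0 nodes { }, right has 1 {U}.
    Root P: left subtree has 1 node {M}, right has 0 { }.
  Root Z: left subtree has 0 nodes { }, right has 2 {F, A}.
    Root F: left subtree has 0 nodes { }, right has 1 {A}.

U, R, X, N, K, M, P, S, A, F, Z, Q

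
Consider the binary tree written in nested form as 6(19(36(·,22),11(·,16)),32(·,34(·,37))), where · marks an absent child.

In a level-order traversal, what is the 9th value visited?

37

Level-order visits nodes level by level from the root, left to right within each level.
Level 0: 6
Level 1: 19, 32
Level 2: 36, 11, 34
Level 3: 22, 16, 37
Full level-order sequence: 6, 19, 32, 36, 11, 34, 22, 16, 37.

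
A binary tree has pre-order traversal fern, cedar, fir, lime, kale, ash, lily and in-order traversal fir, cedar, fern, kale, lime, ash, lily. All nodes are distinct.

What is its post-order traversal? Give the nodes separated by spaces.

The first element of pre-order is the root; it splits in-order into left and right subtrees.
Root fern: left subtree has 2 nodes {fir, cedar}, right has 4 {kale, lime, ash, lily}.
  Root cedar: left subtree has 1 node {fir}, right has 0 { }.
  Root lime: left subtree has 1 node {kale}, right has 2 {ash, lily}.
    Root ash: left subtree has 0 nodes { }, right has 1 {lily}.

fir cedar kale lily ash lime fern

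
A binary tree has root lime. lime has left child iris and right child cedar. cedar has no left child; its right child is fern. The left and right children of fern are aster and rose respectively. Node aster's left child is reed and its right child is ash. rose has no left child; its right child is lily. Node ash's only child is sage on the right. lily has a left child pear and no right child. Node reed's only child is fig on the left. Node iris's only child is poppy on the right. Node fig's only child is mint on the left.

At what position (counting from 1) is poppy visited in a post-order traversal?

Post-order visits the left subtree, then the right subtree, then the node.
At lime: go left to iris.
  At iris: no left child.
  At iris: go right to poppy.
    poppy is a leaf — visit poppy.
  Visit iris.
At lime: go right to cedar.
  At cedar: no left child.
  At cedar: go right to fern.
    At fern: go left to aster.
      At aster: go left to reed.
        At reed: go left to fig.
          At fig: go left to mint.
            mint is a leaf — visit mint.
          At fig: no right child.
          Visit fig.
        At reed: no right child.
        Visit reed.
      At aster: go right to ash.
        At ash: no left child.
        At ash: go right to sage.
          sage is a leaf — visit sage.
        Visit ash.
      Visit aster.
    At fern: go right to rose.
      At rose: no left child.
      At rose: go right to lily.
        At lily: go left to pear.
          pear is a leaf — visit pear.
        At lily: no right child.
        Visit lily.
      Visit rose.
    Visit fern.
  Visit cedar.
Visit lime.
Full post-order sequence: poppy, iris, mint, fig, reed, sage, ash, aster, pear, lily, rose, fern, cedar, lime.

1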